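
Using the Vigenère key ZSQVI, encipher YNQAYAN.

XFGVGZF

Repeat the key across the message: ZSQVIZS
Y(24)+Z(25): 49≡23 → X
N(13)+S(18): 31≡5 → F
Q(16)+Q(16): 32≡6 → G
A(0)+V(21): 21 → V
Y(24)+I(8): 32≡6 → G
A(0)+Z(25): 25 → Z
N(13)+S(18): 31≡5 → F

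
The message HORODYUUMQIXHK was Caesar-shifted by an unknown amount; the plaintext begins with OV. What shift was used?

From the crib: H(7)−O(14)=-7≡19, so the shift is 19.

19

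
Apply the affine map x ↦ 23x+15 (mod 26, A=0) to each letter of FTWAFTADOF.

AKBPAKPGZA

F(5): 23·5+15=130≡0 → A
T(19): 23·19+15=452≡10 → K
W(22): 23·22+15=521≡1 → B
A(0): 23·0+15=15 → P
F(5): 23·5+15=130≡0 → A
T(19): 23·19+15=452≡10 → K
A(0): 23·0+15=15 → P
D(3): 23·3+15=84≡6 → G
O(14): 23·14+15=337≡25 → Z
F(5): 23·5+15=130≡0 → A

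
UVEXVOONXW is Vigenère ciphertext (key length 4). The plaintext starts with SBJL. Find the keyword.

CUVM

Subtract each crib letter from the matching ciphertext letter (mod 26):
U(20)−S(18)=2 → C
V(21)−B(1)=20 → U
E(4)−J(9)=-5≡21 → V
X(23)−L(11)=12 → M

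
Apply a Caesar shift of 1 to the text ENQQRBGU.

FORRSCHV

E(4): 4+1=5 → F
N(13): 13+1=14 → O
Q(16): 16+1=17 → R
Q(16): 16+1=17 → R
R(17): 17+1=18 → S
B(1): 1+1=2 → C
G(6): 6+1=7 → H
U(20): 20+1=21 → V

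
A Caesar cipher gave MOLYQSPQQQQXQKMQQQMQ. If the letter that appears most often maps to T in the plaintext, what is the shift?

23

The most frequent ciphertext letter is Q (appears 10 times).
Q is position 16; T is position 19.
Shift = -3≡23.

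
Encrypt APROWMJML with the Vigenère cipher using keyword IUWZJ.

IJNNFUDIK

Repeat the key across the message: IUWZJIUWZ
A(0)+I(8): 8 → I
P(15)+U(20): 35≡9 → J
R(17)+W(22): 39≡13 → N
O(14)+Z(25): 39≡13 → N
W(22)+J(9): 31≡5 → F
M(12)+I(8): 20 → U
J(9)+U(20): 29≡3 → D
M(12)+W(22): 34≡8 → I
L(11)+Z(25): 36≡10 → K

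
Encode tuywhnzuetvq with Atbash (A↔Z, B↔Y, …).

gfbdsmafvgej

t(19) → g(6)
u(20) → f(5)
y(24) → b(1)
w(22) → d(3)
h(7) → s(18)
n(13) → m(12)
z(25) → a(0)
u(20) → f(5)
e(4) → v(21)
t(19) → g(6)
v(21) → e(4)
q(16) → j(9)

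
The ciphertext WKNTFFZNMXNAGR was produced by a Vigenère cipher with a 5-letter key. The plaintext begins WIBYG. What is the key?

ACMVZ

Subtract each crib letter from the matching ciphertext letter (mod 26):
W(22)−W(22)=0 → A
K(10)−I(8)=2 → C
N(13)−B(1)=12 → M
T(19)−Y(24)=-5≡21 → V
F(5)−G(6)=-1≡25 → Z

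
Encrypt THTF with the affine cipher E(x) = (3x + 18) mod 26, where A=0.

T(19): 3·19+18=75≡23 → X
H(7): 3·7+18=39≡13 → N
T(19): 3·19+18=75≡23 → X
F(5): 3·5+18=33≡7 → H

XNXH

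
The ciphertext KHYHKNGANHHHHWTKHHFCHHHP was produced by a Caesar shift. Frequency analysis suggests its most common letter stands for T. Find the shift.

14

The most frequent ciphertext letter is H (appears 11 times).
H is position 7; T is position 19.
Shift = -12≡14.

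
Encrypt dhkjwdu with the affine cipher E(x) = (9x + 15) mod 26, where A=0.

qabsfqn

d(3): 9·3+15=42≡16 → q
h(7): 9·7+15=78≡0 → a
k(10): 9·10+15=105≡1 → b
j(9): 9·9+15=96≡18 → s
w(22): 9·22+15=213≡5 → f
d(3): 9·3+15=42≡16 → q
u(20): 9·20+15=195≡13 → n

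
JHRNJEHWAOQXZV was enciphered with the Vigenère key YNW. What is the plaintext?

LUVPWIJJEQDBBI

Repeat the key across the ciphertext: YNWYNWYNWYNWYN
J(9)−Y(24): -15≡11 → L
H(7)−N(13): -6≡20 → U
R(17)−W(22): -5≡21 → V
N(13)−Y(24): -11≡15 → P
J(9)−N(13): -4≡22 → W
E(4)−W(22): -18≡8 → I
H(7)−Y(24): -17≡9 → J
W(22)−N(13): 9 → J
A(0)−W(22): -22≡4 → E
O(14)−Y(24): -10≡16 → Q
Q(16)−N(13): 3 → D
X(23)−W(22): 1 → B
Z(25)−Y(24): 1 → B
V(21)−N(13): 8 → I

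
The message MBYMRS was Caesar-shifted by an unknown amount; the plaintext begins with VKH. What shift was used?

17

From the crib: M(12)−V(21)=-9≡17, so the shift is 17.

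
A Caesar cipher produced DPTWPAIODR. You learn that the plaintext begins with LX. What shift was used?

18

From the crib: D(3)−L(11)=-8≡18, so the shift is 18.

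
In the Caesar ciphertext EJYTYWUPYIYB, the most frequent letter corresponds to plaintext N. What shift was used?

The most frequent ciphertext letter is Y (appears 4 times).
Y is position 24; N is position 13.
Shift = 11.

11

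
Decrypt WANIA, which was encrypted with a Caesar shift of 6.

W(22): 22−6=16 → Q
A(0): 0−6=-6≡20 → U
N(13): 13−6=7 → H
I(8): 8−6=2 → C
A(0): 0−6=-6≡20 → U

QUHCU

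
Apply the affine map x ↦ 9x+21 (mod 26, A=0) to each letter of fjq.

oyj

f(5): 9·5+21=66≡14 → o
j(9): 9·9+21=102≡24 → y
q(16): 9·16+21=165≡9 → j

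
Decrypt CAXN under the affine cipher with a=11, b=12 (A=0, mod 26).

The inverse of 11 mod 26 is 19, since 11·19=209≡1. Apply D(y)=19·(y−12) mod 26:
C(2): 19·(2−12)=-190≡18 → S
A(0): 19·(0−12)=-228≡6 → G
X(23): 19·(23−12)=209≡1 → B
N(13): 19·(13−12)=19 → T

SGBT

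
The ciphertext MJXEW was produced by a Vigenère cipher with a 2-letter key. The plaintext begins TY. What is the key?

TL

Subtract each crib letter from the matching ciphertext letter (mod 26):
M(12)−T(19)=-7≡19 → T
J(9)−Y(24)=-15≡11 → L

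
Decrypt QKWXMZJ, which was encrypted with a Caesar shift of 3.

NHTUJWG

Q(16): 16−3=13 → N
K(10): 10−3=7 → H
W(22): 22−3=19 → T
X(23): 23−3=20 → U
M(12): 12−3=9 → J
Z(25): 25−3=22 → W
J(9): 9−3=6 → G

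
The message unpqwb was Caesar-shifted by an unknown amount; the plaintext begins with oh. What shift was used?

6

From the crib: u(20)−o(14)=6, so the shift is 6.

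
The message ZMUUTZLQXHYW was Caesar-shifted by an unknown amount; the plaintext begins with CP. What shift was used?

From the crib: Z(25)−C(2)=23, so the shift is 23.

23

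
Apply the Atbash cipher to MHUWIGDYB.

NSFDRTWBY

M(12) → N(13)
H(7) → S(18)
U(20) → F(5)
W(22) → D(3)
I(8) → R(17)
G(6) → T(19)
D(3) → W(22)
Y(24) → B(1)
B(1) → Y(24)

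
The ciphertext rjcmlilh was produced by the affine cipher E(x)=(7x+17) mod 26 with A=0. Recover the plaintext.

The inverse of 7 mod 26 is 15, since 7·15=105≡1. Apply D(y)=15·(y−17) mod 26:
r(17): 15·(17−17)=0 → a
j(9): 15·(9−17)=-120≡10 → k
c(2): 15·(2−17)=-225≡9 → j
m(12): 15·(12−17)=-75≡3 → d
l(11): 15·(11−17)=-90≡14 → o
i(8): 15·(8−17)=-135≡21 → v
l(11): 15·(11−17)=-90≡14 → o
h(7): 15·(7−17)=-150≡6 → g

akjdovog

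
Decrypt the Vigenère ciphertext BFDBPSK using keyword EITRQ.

XXKKZOC

Repeat the key across the ciphertext: EITRQEI
B(1)−E(4): -3≡23 → X
F(5)−I(8): -3≡23 → X
D(3)−T(19): -16≡10 → K
B(1)−R(17): -16≡10 → K
P(15)−Q(16): -1≡25 → Z
S(18)−E(4): 14 → O
K(10)−I(8): 2 → C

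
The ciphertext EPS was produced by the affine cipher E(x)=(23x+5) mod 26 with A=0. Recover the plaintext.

The inverse of 23 mod 26 is 17, since 23·17=391≡1. Apply D(y)=17·(y−5) mod 26:
E(4): 17·(4−5)=-17≡9 → J
P(15): 17·(15−5)=170≡14 → O
S(18): 17·(18−5)=221≡13 → N

JON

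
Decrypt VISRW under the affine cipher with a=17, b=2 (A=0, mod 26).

The inverse of 17 mod 26 is 23, since 17·23=391≡1. Apply D(y)=23·(y−2) mod 26:
V(21): 23·(21−2)=437≡21 → V
I(8): 23·(8−2)=138≡8 → I
S(18): 23·(18−2)=368≡4 → E
R(17): 23·(17−2)=345≡7 → H
W(22): 23·(22−2)=460≡18 → S

VIEHS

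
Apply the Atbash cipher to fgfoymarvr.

f(5) → u(20)
g(6) → t(19)
f(5) → u(20)
o(14) → l(11)
y(24) → b(1)
m(12) → n(13)
a(0) → z(25)
r(17) → i(8)
v(21) → e(4)
r(17) → i(8)

utulbnziei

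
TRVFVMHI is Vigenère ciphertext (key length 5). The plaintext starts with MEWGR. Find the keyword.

Subtract each crib letter from the matching ciphertext letter (mod 26):
T(19)−M(12)=7 → H
R(17)−E(4)=13 → N
V(21)−W(22)=-1≡25 → Z
F(5)−G(6)=-1≡25 → Z
V(21)−R(17)=4 → E

HNZZE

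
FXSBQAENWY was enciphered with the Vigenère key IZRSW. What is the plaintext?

XYBJUSFWEC

Repeat the key across the ciphertext: IZRSWIZRSW
F(5)−I(8): -3≡23 → X
X(23)−Z(25): -2≡24 → Y
S(18)−R(17): 1 → B
B(1)−S(18): -17≡9 → J
Q(16)−W(22): -6≡20 → U
A(0)−I(8): -8≡18 → S
E(4)−Z(25): -21≡5 → F
N(13)−R(17): -4≡22 → W
W(22)−S(18): 4 → E
Y(24)−W(22): 2 → C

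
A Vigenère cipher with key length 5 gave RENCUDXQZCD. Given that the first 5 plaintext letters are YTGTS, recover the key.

TLHJC

Subtract each crib letter from the matching ciphertext letter (mod 26):
R(17)−Y(24)=-7≡19 → T
E(4)−T(19)=-15≡11 → L
N(13)−G(6)=7 → H
C(2)−T(19)=-17≡9 → J
U(20)−S(18)=2 → C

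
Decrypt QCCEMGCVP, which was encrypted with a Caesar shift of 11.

FRRTBVRKE

Q(16): 16−11=5 → F
C(2): 2−11=-9≡17 → R
C(2): 2−11=-9≡17 → R
E(4): 4−11=-7≡19 → T
M(12): 12−11=1 → B
G(6): 6−11=-5≡21 → V
C(2): 2−11=-9≡17 → R
V(21): 21−11=10 → K
P(15): 15−11=4 → E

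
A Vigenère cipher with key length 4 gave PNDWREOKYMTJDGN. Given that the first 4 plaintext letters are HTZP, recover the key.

Subtract each crib letter from the matching ciphertext letter (mod 26):
P(15)−H(7)=8 → I
N(13)−T(19)=-6≡20 → U
D(3)−Z(25)=-22≡4 → E
W(22)−P(15)=7 → H

IUEH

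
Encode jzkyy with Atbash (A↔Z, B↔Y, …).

qapbb

j(9) → q(16)
z(25) → a(0)
k(10) → p(15)
y(24) → b(1)
y(24) → b(1)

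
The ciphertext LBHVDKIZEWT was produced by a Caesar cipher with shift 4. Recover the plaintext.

HXDRZGEVASP

L(11): 11−4=7 → H
B(1): 1−4=-3≡23 → X
H(7): 7−4=3 → D
V(21): 21−4=17 → R
D(3): 3−4=-1≡25 → Z
K(10): 10−4=6 → G
I(8): 8−4=4 → E
Z(25): 25−4=21 → V
E(4): 4−4=0 → A
W(22): 22−4=18 → S
T(19): 19−4=15 → P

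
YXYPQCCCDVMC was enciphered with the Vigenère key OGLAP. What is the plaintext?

Repeat the key across the ciphertext: OGLAPOGLAPOG
Y(24)−O(14): 10 → K
X(23)−G(6): 17 → R
Y(24)−L(11): 13 → N
P(15)−A(0): 15 → P
Q(16)−P(15): 1 → B
C(2)−O(14): -12≡14 → O
C(2)−G(6): -4≡22 → W
C(2)−L(11): -9≡17 → R
D(3)−A(0): 3 → D
V(21)−P(15): 6 → G
M(12)−O(14): -2≡24 → Y
C(2)−G(6): -4≡22 → W

KRNPBOWRDGYW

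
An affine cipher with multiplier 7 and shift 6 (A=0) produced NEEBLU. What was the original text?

BWWDXC

The inverse of 7 mod 26 is 15, since 7·15=105≡1. Apply D(y)=15·(y−6) mod 26:
N(13): 15·(13−6)=105≡1 → B
E(4): 15·(4−6)=-30≡22 → W
E(4): 15·(4−6)=-30≡22 → W
B(1): 15·(1−6)=-75≡3 → D
L(11): 15·(11−6)=75≡23 → X
U(20): 15·(20−6)=210≡2 → C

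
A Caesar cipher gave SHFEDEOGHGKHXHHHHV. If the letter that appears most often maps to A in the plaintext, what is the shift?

The most frequent ciphertext letter is H (appears 7 times).
H is position 7; A is position 0.
Shift = 7.

7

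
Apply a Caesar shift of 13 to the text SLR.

S(18): 18+13=31≡5 → F
L(11): 11+13=24 → Y
R(17): 17+13=30≡4 → E

FYE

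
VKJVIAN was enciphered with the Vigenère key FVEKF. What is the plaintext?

Repeat the key across the ciphertext: FVEKFFV
V(21)−F(5): 16 → Q
K(10)−V(21): -11≡15 → P
J(9)−E(4): 5 → F
V(21)−K(10): 11 → L
I(8)−F(5): 3 → D
A(0)−F(5): -5≡21 → V
N(13)−V(21): -8≡18 → S

QPFLDVS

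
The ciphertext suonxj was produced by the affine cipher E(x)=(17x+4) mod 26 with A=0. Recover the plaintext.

The inverse of 17 mod 26 is 23, since 17·23=391≡1. Apply D(y)=23·(y−4) mod 26:
s(18): 23·(18−4)=322≡10 → k
u(20): 23·(20−4)=368≡4 → e
o(14): 23·(14−4)=230≡22 → w
n(13): 23·(13−4)=207≡25 → z
x(23): 23·(23−4)=437≡21 → v
j(9): 23·(9−4)=115≡11 → l

kewzvl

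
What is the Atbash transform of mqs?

njh

m(12) → n(13)
q(16) → j(9)
s(18) → h(7)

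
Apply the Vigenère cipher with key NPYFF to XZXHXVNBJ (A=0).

KOVMCICZO

Repeat the key across the message: NPYFFNPYF
X(23)+N(13): 36≡10 → K
Z(25)+P(15): 40≡14 → O
X(23)+Y(24): 47≡21 → V
H(7)+F(5): 12 → M
X(23)+F(5): 28≡2 → C
V(21)+N(13): 34≡8 → I
N(13)+P(15): 28≡2 → C
B(1)+Y(24): 25 → Z
J(9)+F(5): 14 → O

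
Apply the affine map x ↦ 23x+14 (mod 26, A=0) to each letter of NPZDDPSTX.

N(13): 23·13+14=313≡1 → B
P(15): 23·15+14=359≡21 → V
Z(25): 23·25+14=589≡17 → R
D(3): 23·3+14=83≡5 → F
D(3): 23·3+14=83≡5 → F
P(15): 23·15+14=359≡21 → V
S(18): 23·18+14=428≡12 → M
T(19): 23·19+14=451≡9 → J
X(23): 23·23+14=543≡23 → X

BVRFFVMJX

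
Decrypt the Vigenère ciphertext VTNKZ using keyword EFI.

ROFGU

Repeat the key across the ciphertext: EFIEF
V(21)−E(4): 17 → R
T(19)−F(5): 14 → O
N(13)−I(8): 5 → F
K(10)−E(4): 6 → G
Z(25)−F(5): 20 → U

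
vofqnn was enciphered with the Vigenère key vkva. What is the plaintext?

Repeat the key across the ciphertext: vkvavk
v(21)−v(21): 0 → a
o(14)−k(10): 4 → e
f(5)−v(21): -16≡10 → k
q(16)−a(0): 16 → q
n(13)−v(21): -8≡18 → s
n(13)−k(10): 3 → d

aekqsd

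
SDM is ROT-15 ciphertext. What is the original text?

S(18): 18−15=3 → D
D(3): 3−15=-12≡14 → O
M(12): 12−15=-3≡23 → X

DOX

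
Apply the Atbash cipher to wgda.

dtwz

w(22) → d(3)
g(6) → t(19)
d(3) → w(22)
a(0) → z(25)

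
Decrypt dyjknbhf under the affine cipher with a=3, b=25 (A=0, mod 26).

The inverse of 3 mod 26 is 9, since 3·9=27≡1. Apply D(y)=9·(y−25) mod 26:
d(3): 9·(3−25)=-198≡10 → k
y(24): 9·(24−25)=-9≡17 → r
j(9): 9·(9−25)=-144≡12 → m
k(10): 9·(10−25)=-135≡21 → v
n(13): 9·(13−25)=-108≡22 → w
b(1): 9·(1−25)=-216≡18 → s
h(7): 9·(7−25)=-162≡20 → u
f(5): 9·(5−25)=-180≡2 → c

krmvwsuc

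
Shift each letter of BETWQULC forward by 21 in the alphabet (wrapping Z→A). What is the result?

WZORLPGX

B(1): 1+21=22 → W
E(4): 4+21=25 → Z
T(19): 19+21=40≡14 → O
W(22): 22+21=43≡17 → R
Q(16): 16+21=37≡11 → L
U(20): 20+21=41≡15 → P
L(11): 11+21=32≡6 → G
C(2): 2+21=23 → X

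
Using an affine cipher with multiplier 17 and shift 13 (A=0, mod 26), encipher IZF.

TWU

I(8): 17·8+13=149≡19 → T
Z(25): 17·25+13=438≡22 → W
F(5): 17·5+13=98≡20 → U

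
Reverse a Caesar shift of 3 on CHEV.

C(2): 2−3=-1≡25 → Z
H(7): 7−3=4 → E
E(4): 4−3=1 → B
V(21): 21−3=18 → S

ZEBS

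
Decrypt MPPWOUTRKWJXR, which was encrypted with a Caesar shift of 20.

M(12): 12−20=-8≡18 → S
P(15): 15−20=-5≡21 → V
P(15): 15−20=-5≡21 → V
W(22): 22−20=2 → C
O(14): 14−20=-6≡20 → U
U(20): 20−20=0 → A
T(19): 19−20=-1≡25 → Z
R(17): 17−20=-3≡23 → X
K(10): 10−20=-10≡16 → Q
W(22): 22−20=2 → C
J(9): 9−20=-11≡15 → P
X(23): 23−20=3 → D
R(17): 17−20=-3≡23 → X

SVVCUAZXQCPDX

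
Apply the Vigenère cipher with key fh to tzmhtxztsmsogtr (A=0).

Repeat the key across the message: fhfhfhfhfhfhfhf
t(19)+f(5): 24 → y
z(25)+h(7): 32≡6 → g
m(12)+f(5): 17 → r
h(7)+h(7): 14 → o
t(19)+f(5): 24 → y
x(23)+h(7): 30≡4 → e
z(25)+f(5): 30≡4 → e
t(19)+h(7): 26≡0 → a
s(18)+f(5): 23 → x
m(12)+h(7): 19 → t
s(18)+f(5): 23 → x
o(14)+h(7): 21 → v
g(6)+f(5): 11 → l
t(19)+h(7): 26≡0 → a
r(17)+f(5): 22 → w

ygroyeeaxtxvlaw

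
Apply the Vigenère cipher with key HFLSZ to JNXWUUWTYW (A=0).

QSIOTBBEQV

Repeat the key across the message: HFLSZHFLSZ
J(9)+H(7): 16 → Q
N(13)+F(5): 18 → S
X(23)+L(11): 34≡8 → I
W(22)+S(18): 40≡14 → O
U(20)+Z(25): 45≡19 → T
U(20)+H(7): 27≡1 → B
W(22)+F(5): 27≡1 → B
T(19)+L(11): 30≡4 → E
Y(24)+S(18): 42≡16 → Q
W(22)+Z(25): 47≡21 → V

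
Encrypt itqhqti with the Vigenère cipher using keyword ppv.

Repeat the key across the message: ppvppvp
i(8)+p(15): 23 → x
t(19)+p(15): 34≡8 → i
q(16)+v(21): 37≡11 → l
h(7)+p(15): 22 → w
q(16)+p(15): 31≡5 → f
t(19)+v(21): 40≡14 → o
i(8)+p(15): 23 → x

xilwfox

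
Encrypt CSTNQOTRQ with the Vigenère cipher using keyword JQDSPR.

Repeat the key across the message: JQDSPRJQD
C(2)+J(9): 11 → L
S(18)+Q(16): 34≡8 → I
T(19)+D(3): 22 → W
N(13)+S(18): 31≡5 → F
Q(16)+P(15): 31≡5 → F
O(14)+R(17): 31≡5 → F
T(19)+J(9): 28≡2 → C
R(17)+Q(16): 33≡7 → H
Q(16)+D(3): 19 → T

LIWFFFCHT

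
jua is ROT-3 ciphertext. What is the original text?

grx

j(9): 9−3=6 → g
u(20): 20−3=17 → r
a(0): 0−3=-3≡23 → x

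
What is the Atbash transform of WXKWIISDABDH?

W(22) → D(3)
X(23) → C(2)
K(10) → P(15)
W(22) → D(3)
I(8) → R(17)
I(8) → R(17)
S(18) → H(7)
D(3) → W(22)
A(0) → Z(25)
B(1) → Y(24)
D(3) → W(22)
H(7) → S(18)

DCPDRRHWZYWS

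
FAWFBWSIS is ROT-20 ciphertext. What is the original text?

F(5): 5−20=-15≡11 → L
A(0): 0−20=-20≡6 → G
W(22): 22−20=2 → C
F(5): 5−20=-15≡11 → L
B(1): 1−20=-19≡7 → H
W(22): 22−20=2 → C
S(18): 18−20=-2≡24 → Y
I(8): 8−20=-12≡14 → O
S(18): 18−20=-2≡24 → Y

LGCLHCYOY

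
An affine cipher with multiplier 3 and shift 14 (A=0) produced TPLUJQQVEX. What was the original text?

The inverse of 3 mod 26 is 9, since 3·9=27≡1. Apply D(y)=9·(y−14) mod 26:
T(19): 9·(19−14)=45≡19 → T
P(15): 9·(15−14)=9 → J
L(11): 9·(11−14)=-27≡25 → Z
U(20): 9·(20−14)=54≡2 → C
J(9): 9·(9−14)=-45≡7 → H
Q(16): 9·(16−14)=18 → S
Q(16): 9·(16−14)=18 → S
V(21): 9·(21−14)=63≡11 → L
E(4): 9·(4−14)=-90≡14 → O
X(23): 9·(23−14)=81≡3 → D

TJZCHSSLOD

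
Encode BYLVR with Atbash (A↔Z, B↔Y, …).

YBOEI

B(1) → Y(24)
Y(24) → B(1)
L(11) → O(14)
V(21) → E(4)
R(17) → I(8)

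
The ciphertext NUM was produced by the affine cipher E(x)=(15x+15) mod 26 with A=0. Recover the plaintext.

The inverse of 15 mod 26 is 7, since 15·7=105≡1. Apply D(y)=7·(y−15) mod 26:
N(13): 7·(13−15)=-14≡12 → M
U(20): 7·(20−15)=35≡9 → J
M(12): 7·(12−15)=-21≡5 → F

MJF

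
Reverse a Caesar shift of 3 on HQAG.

H(7): 7−3=4 → E
Q(16): 16−3=13 → N
A(0): 0−3=-3≡23 → X
G(6): 6−3=3 → D

ENXD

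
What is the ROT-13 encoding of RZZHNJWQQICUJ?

R(17): 17+13=30≡4 → E
Z(25): 25+13=38≡12 → M
Z(25): 25+13=38≡12 → M
H(7): 7+13=20 → U
N(13): 13+13=26≡0 → A
J(9): 9+13=22 → W
W(22): 22+13=35≡9 → J
Q(16): 16+13=29≡3 → D
Q(16): 16+13=29≡3 → D
I(8): 8+13=21 → V
C(2): 2+13=15 → P
U(20): 20+13=33≡7 → H
J(9): 9+13=22 → W

EMMUAWJDDVPHW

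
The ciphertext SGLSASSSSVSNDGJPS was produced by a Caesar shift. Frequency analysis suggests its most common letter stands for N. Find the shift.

The most frequent ciphertext letter is S (appears 8 times).
S is position 18; N is position 13.
Shift = 5.

5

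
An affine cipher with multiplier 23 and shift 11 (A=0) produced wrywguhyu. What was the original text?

The inverse of 23 mod 26 is 17, since 23·17=391≡1. Apply D(y)=17·(y−11) mod 26:
w(22): 17·(22−11)=187≡5 → f
r(17): 17·(17−11)=102≡24 → y
y(24): 17·(24−11)=221≡13 → n
w(22): 17·(22−11)=187≡5 → f
g(6): 17·(6−11)=-85≡19 → t
u(20): 17·(20−11)=153≡23 → x
h(7): 17·(7−11)=-68≡10 → k
y(24): 17·(24−11)=221≡13 → n
u(20): 17·(20−11)=153≡23 → x

fynftxknx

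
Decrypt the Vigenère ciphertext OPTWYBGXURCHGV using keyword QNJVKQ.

YCKBOLQKLWSRQI

Repeat the key across the ciphertext: QNJVKQQNJVKQQN
O(14)−Q(16): -2≡24 → Y
P(15)−N(13): 2 → C
T(19)−J(9): 10 → K
W(22)−V(21): 1 → B
Y(24)−K(10): 14 → O
B(1)−Q(16): -15≡11 → L
G(6)−Q(16): -10≡16 → Q
X(23)−N(13): 10 → K
U(20)−J(9): 11 → L
R(17)−V(21): -4≡22 → W
C(2)−K(10): -8≡18 → S
H(7)−Q(16): -9≡17 → R
G(6)−Q(16): -10≡16 → Q
V(21)−N(13): 8 → I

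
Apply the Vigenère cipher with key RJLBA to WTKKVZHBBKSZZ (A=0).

NCVLVQQMCKJIK

Repeat the key across the message: RJLBARJLBARJL
W(22)+R(17): 39≡13 → N
T(19)+J(9): 28≡2 → C
K(10)+L(11): 21 → V
K(10)+B(1): 11 → L
V(21)+A(0): 21 → V
Z(25)+R(17): 42≡16 → Q
H(7)+J(9): 16 → Q
B(1)+L(11): 12 → M
B(1)+B(1): 2 → C
K(10)+A(0): 10 → K
S(18)+R(17): 35≡9 → J
Z(25)+J(9): 34≡8 → I
Z(25)+L(11): 36≡10 → K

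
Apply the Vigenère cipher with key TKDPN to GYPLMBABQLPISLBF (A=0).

ZISAZUKEFYISVAOY

Repeat the key across the message: TKDPNTKDPNTKDPNT
G(6)+T(19): 25 → Z
Y(24)+K(10): 34≡8 → I
P(15)+D(3): 18 → S
L(11)+P(15): 26≡0 → A
M(12)+N(13): 25 → Z
B(1)+T(19): 20 → U
A(0)+K(10): 10 → K
B(1)+D(3): 4 → E
Q(16)+P(15): 31≡5 → F
L(11)+N(13): 24 → Y
P(15)+T(19): 34≡8 → I
I(8)+K(10): 18 → S
S(18)+D(3): 21 → V
L(11)+P(15): 26≡0 → A
B(1)+N(13): 14 → O
F(5)+T(19): 24 → Y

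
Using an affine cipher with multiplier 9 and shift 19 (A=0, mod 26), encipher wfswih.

jmzjne

w(22): 9·22+19=217≡9 → j
f(5): 9·5+19=64≡12 → m
s(18): 9·18+19=181≡25 → z
w(22): 9·22+19=217≡9 → j
i(8): 9·8+19=91≡13 → n
h(7): 9·7+19=82≡4 → e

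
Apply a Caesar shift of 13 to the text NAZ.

ANM

N(13): 13+13=26≡0 → A
A(0): 0+13=13 → N
Z(25): 25+13=38≡12 → M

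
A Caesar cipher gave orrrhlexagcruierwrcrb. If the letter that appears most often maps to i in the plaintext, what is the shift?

The most frequent ciphertext letter is r (appears 7 times).
r is position 17; i is position 8.
Shift = 9.

9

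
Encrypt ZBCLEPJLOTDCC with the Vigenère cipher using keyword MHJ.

Repeat the key across the message: MHJMHJMHJMHJM
Z(25)+M(12): 37≡11 → L
B(1)+H(7): 8 → I
C(2)+J(9): 11 → L
L(11)+M(12): 23 → X
E(4)+H(7): 11 → L
P(15)+J(9): 24 → Y
J(9)+M(12): 21 → V
L(11)+H(7): 18 → S
O(14)+J(9): 23 → X
T(19)+M(12): 31≡5 → F
D(3)+H(7): 10 → K
C(2)+J(9): 11 → L
C(2)+M(12): 14 → O

LILXLYVSXFKLO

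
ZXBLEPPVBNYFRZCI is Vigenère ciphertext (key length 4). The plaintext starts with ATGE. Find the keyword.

ZEVH

Subtract each crib letter from the matching ciphertext letter (mod 26):
Z(25)−A(0)=25 → Z
X(23)−T(19)=4 → E
B(1)−G(6)=-5≡21 → V
L(11)−E(4)=7 → H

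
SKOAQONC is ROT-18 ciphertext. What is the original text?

ASWIYWVK

S(18): 18−18=0 → A
K(10): 10−18=-8≡18 → S
O(14): 14−18=-4≡22 → W
A(0): 0−18=-18≡8 → I
Q(16): 16−18=-2≡24 → Y
O(14): 14−18=-4≡22 → W
N(13): 13−18=-5≡21 → V
C(2): 2−18=-16≡10 → K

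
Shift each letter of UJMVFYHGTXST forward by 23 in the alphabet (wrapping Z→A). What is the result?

U(20): 20+23=43≡17 → R
J(9): 9+23=32≡6 → G
M(12): 12+23=35≡9 → J
V(21): 21+23=44≡18 → S
F(5): 5+23=28≡2 → C
Y(24): 24+23=47≡21 → V
H(7): 7+23=30≡4 → E
G(6): 6+23=29≡3 → D
T(19): 19+23=42≡16 → Q
X(23): 23+23=46≡20 → U
S(18): 18+23=41≡15 → P
T(19): 19+23=42≡16 → Q

RGJSCVEDQUPQ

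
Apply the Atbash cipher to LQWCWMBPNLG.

OJDXDNYKMOT

L(11) → O(14)
Q(16) → J(9)
W(22) → D(3)
C(2) → X(23)
W(22) → D(3)
M(12) → N(13)
B(1) → Y(24)
P(15) → K(10)
N(13) → M(12)
L(11) → O(14)
G(6) → T(19)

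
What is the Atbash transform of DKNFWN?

WPMUDM

D(3) → W(22)
K(10) → P(15)
N(13) → M(12)
F(5) → U(20)
W(22) → D(3)
N(13) → M(12)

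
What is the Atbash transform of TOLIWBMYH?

GLORDYNBS

T(19) → G(6)
O(14) → L(11)
L(11) → O(14)
I(8) → R(17)
W(22) → D(3)
B(1) → Y(24)
M(12) → N(13)
Y(24) → B(1)
H(7) → S(18)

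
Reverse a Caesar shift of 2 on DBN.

BZL

D(3): 3−2=1 → B
B(1): 1−2=-1≡25 → Z
N(13): 13−2=11 → L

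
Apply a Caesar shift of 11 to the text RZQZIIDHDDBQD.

CKBKTTOSOOMBO

R(17): 17+11=28≡2 → C
Z(25): 25+11=36≡10 → K
Q(16): 16+11=27≡1 → B
Z(25): 25+11=36≡10 → K
I(8): 8+11=19 → T
I(8): 8+11=19 → T
D(3): 3+11=14 → O
H(7): 7+11=18 → S
D(3): 3+11=14 → O
D(3): 3+11=14 → O
B(1): 1+11=12 → M
Q(16): 16+11=27≡1 → B
D(3): 3+11=14 → O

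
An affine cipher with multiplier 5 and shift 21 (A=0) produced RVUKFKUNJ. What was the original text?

UAFDCDFOI

The inverse of 5 mod 26 is 21, since 5·21=105≡1. Apply D(y)=21·(y−21) mod 26:
R(17): 21·(17−21)=-84≡20 → U
V(21): 21·(21−21)=0 → A
U(20): 21·(20−21)=-21≡5 → F
K(10): 21·(10−21)=-231≡3 → D
F(5): 21·(5−21)=-336≡2 → C
K(10): 21·(10−21)=-231≡3 → D
U(20): 21·(20−21)=-21≡5 → F
N(13): 21·(13−21)=-168≡14 → O
J(9): 21·(9−21)=-252≡8 → I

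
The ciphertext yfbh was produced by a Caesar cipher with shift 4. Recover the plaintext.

y(24): 24−4=20 → u
f(5): 5−4=1 → b
b(1): 1−4=-3≡23 → x
h(7): 7−4=3 → d

ubxd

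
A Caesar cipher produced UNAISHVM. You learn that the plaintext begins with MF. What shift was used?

From the crib: U(20)−M(12)=8, so the shift is 8.

8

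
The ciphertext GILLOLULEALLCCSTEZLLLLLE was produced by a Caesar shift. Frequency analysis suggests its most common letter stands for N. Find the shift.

The most frequent ciphertext letter is L (appears 11 times).
L is position 11; N is position 13.
Shift = -2≡24.

24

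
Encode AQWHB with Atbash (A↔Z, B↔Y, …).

ZJDSY

A(0) → Z(25)
Q(16) → J(9)
W(22) → D(3)
H(7) → S(18)
B(1) → Y(24)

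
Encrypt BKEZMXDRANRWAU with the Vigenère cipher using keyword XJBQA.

YTFPMUMSQNOFBK

Repeat the key across the message: XJBQAXJBQAXJBQ
B(1)+X(23): 24 → Y
K(10)+J(9): 19 → T
E(4)+B(1): 5 → F
Z(25)+Q(16): 41≡15 → P
M(12)+A(0): 12 → M
X(23)+X(23): 46≡20 → U
D(3)+J(9): 12 → M
R(17)+B(1): 18 → S
A(0)+Q(16): 16 → Q
N(13)+A(0): 13 → N
R(17)+X(23): 40≡14 → O
W(22)+J(9): 31≡5 → F
A(0)+B(1): 1 → B
U(20)+Q(16): 36≡10 → K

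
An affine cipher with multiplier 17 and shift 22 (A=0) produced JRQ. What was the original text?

NPS

The inverse of 17 mod 26 is 23, since 17·23=391≡1. Apply D(y)=23·(y−22) mod 26:
J(9): 23·(9−22)=-299≡13 → N
R(17): 23·(17−22)=-115≡15 → P
Q(16): 23·(16−22)=-138≡18 → S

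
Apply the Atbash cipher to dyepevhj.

d(3) → w(22)
y(24) → b(1)
e(4) → v(21)
p(15) → k(10)
e(4) → v(21)
v(21) → e(4)
h(7) → s(18)
j(9) → q(16)

wbvkvesq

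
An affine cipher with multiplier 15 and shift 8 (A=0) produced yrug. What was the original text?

The inverse of 15 mod 26 is 7, since 15·7=105≡1. Apply D(y)=7·(y−8) mod 26:
y(24): 7·(24−8)=112≡8 → i
r(17): 7·(17−8)=63≡11 → l
u(20): 7·(20−8)=84≡6 → g
g(6): 7·(6−8)=-14≡12 → m

ilgm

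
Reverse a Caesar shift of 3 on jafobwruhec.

gxclytorebz

j(9): 9−3=6 → g
a(0): 0−3=-3≡23 → x
f(5): 5−3=2 → c
o(14): 14−3=11 → l
b(1): 1−3=-2≡24 → y
w(22): 22−3=19 → t
r(17): 17−3=14 → o
u(20): 20−3=17 → r
h(7): 7−3=4 → e
e(4): 4−3=1 → b
c(2): 2−3=-1≡25 → z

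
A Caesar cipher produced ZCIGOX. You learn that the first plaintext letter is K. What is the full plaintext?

From the crib: Z(25)−K(10)=15, so the shift is 15.
Subtract 15 from each ciphertext letter:
Z(25): 25−15=10 → K
C(2): 2−15=-13≡13 → N
I(8): 8−15=-7≡19 → T
G(6): 6−15=-9≡17 → R
O(14): 14−15=-1≡25 → Z
X(23): 23−15=8 → I

KNTRZI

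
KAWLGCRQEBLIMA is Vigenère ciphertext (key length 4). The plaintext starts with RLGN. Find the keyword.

Subtract each crib letter from the matching ciphertext letter (mod 26):
K(10)−R(17)=-7≡19 → T
A(0)−L(11)=-11≡15 → P
W(22)−G(6)=16 → Q
L(11)−N(13)=-2≡24 → Y

TPQY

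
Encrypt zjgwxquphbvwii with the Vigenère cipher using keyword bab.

Repeat the key across the message: babbabbabbabba
z(25)+b(1): 26≡0 → a
j(9)+a(0): 9 → j
g(6)+b(1): 7 → h
w(22)+b(1): 23 → x
x(23)+a(0): 23 → x
q(16)+b(1): 17 → r
u(20)+b(1): 21 → v
p(15)+a(0): 15 → p
h(7)+b(1): 8 → i
b(1)+b(1): 2 → c
v(21)+a(0): 21 → v
w(22)+b(1): 23 → x
i(8)+b(1): 9 → j
i(8)+a(0): 8 → i

ajhxxrvpicvxji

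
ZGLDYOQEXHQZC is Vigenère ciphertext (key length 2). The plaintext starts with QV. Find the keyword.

JL

Subtract each crib letter from the matching ciphertext letter (mod 26):
Z(25)−Q(16)=9 → J
G(6)−V(21)=-15≡11 → L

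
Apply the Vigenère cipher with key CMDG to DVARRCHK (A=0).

Repeat the key across the message: CMDGCMDG
D(3)+C(2): 5 → F
V(21)+M(12): 33≡7 → H
A(0)+D(3): 3 → D
R(17)+G(6): 23 → X
R(17)+C(2): 19 → T
C(2)+M(12): 14 → O
H(7)+D(3): 10 → K
K(10)+G(6): 16 → Q

FHDXTOKQ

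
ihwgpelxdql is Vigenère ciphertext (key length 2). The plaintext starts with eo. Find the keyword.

et

Subtract each crib letter from the matching ciphertext letter (mod 26):
i(8)−e(4)=4 → e
h(7)−o(14)=-7≡19 → t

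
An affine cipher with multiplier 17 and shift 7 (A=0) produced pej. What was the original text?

cju

The inverse of 17 mod 26 is 23, since 17·23=391≡1. Apply D(y)=23·(y−7) mod 26:
p(15): 23·(15−7)=184≡2 → c
e(4): 23·(4−7)=-69≡9 → j
j(9): 23·(9−7)=46≡20 → u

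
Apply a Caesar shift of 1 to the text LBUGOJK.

MCVHPKL

L(11): 11+1=12 → M
B(1): 1+1=2 → C
U(20): 20+1=21 → V
G(6): 6+1=7 → H
O(14): 14+1=15 → P
J(9): 9+1=10 → K
K(10): 10+1=11 → L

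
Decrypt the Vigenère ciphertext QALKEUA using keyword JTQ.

Repeat the key across the ciphertext: JTQJTQJ
Q(16)−J(9): 7 → H
A(0)−T(19): -19≡7 → H
L(11)−Q(16): -5≡21 → V
K(10)−J(9): 1 → B
E(4)−T(19): -15≡11 → L
U(20)−Q(16): 4 → E
A(0)−J(9): -9≡17 → R

HHVBLER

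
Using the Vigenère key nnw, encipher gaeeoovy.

tnarbkil

Repeat the key across the message: nnwnnwnn
g(6)+n(13): 19 → t
a(0)+n(13): 13 → n
e(4)+w(22): 26≡0 → a
e(4)+n(13): 17 → r
o(14)+n(13): 27≡1 → b
o(14)+w(22): 36≡10 → k
v(21)+n(13): 34≡8 → i
y(24)+n(13): 37≡11 → l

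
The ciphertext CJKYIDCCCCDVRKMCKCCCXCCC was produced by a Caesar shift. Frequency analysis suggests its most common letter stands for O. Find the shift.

14

The most frequent ciphertext letter is C (appears 12 times).
C is position 2; O is position 14.
Shift = -12≡14.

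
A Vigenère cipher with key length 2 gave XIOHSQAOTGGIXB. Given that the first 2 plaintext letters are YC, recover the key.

ZG

Subtract each crib letter from the matching ciphertext letter (mod 26):
X(23)−Y(24)=-1≡25 → Z
I(8)−C(2)=6 → G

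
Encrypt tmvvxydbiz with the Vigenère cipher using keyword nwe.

gizitcqxmm

Repeat the key across the message: nwenwenwen
t(19)+n(13): 32≡6 → g
m(12)+w(22): 34≡8 → i
v(21)+e(4): 25 → z
v(21)+n(13): 34≡8 → i
x(23)+w(22): 45≡19 → t
y(24)+e(4): 28≡2 → c
d(3)+n(13): 16 → q
b(1)+w(22): 23 → x
i(8)+e(4): 12 → m
z(25)+n(13): 38≡12 → m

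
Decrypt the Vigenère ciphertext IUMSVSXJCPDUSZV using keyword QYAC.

SWMQFUXHMRDSCBV

Repeat the key across the ciphertext: QYACQYACQYACQYA
I(8)−Q(16): -8≡18 → S
U(20)−Y(24): -4≡22 → W
M(12)−A(0): 12 → M
S(18)−C(2): 16 → Q
V(21)−Q(16): 5 → F
S(18)−Y(24): -6≡20 → U
X(23)−A(0): 23 → X
J(9)−C(2): 7 → H
C(2)−Q(16): -14≡12 → M
P(15)−Y(24): -9≡17 → R
D(3)−A(0): 3 → D
U(20)−C(2): 18 → S
S(18)−Q(16): 2 → C
Z(25)−Y(24): 1 → B
V(21)−A(0): 21 → V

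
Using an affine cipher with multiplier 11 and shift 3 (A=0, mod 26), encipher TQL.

EXU

T(19): 11·19+3=212≡4 → E
Q(16): 11·16+3=179≡23 → X
L(11): 11·11+3=124≡20 → U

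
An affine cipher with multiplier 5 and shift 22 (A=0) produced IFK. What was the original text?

The inverse of 5 mod 26 is 21, since 5·21=105≡1. Apply D(y)=21·(y−22) mod 26:
I(8): 21·(8−22)=-294≡18 → S
F(5): 21·(5−22)=-357≡7 → H
K(10): 21·(10−22)=-252≡8 → I

SHI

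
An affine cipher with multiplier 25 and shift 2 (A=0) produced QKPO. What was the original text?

MSNO

The inverse of 25 mod 26 is 25, since 25·25=625≡1. Apply D(y)=25·(y−2) mod 26:
Q(16): 25·(16−2)=350≡12 → M
K(10): 25·(10−2)=200≡18 → S
P(15): 25·(15−2)=325≡13 → N
O(14): 25·(14−2)=300≡14 → O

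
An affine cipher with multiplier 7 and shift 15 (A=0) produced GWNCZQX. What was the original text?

The inverse of 7 mod 26 is 15, since 7·15=105≡1. Apply D(y)=15·(y−15) mod 26:
G(6): 15·(6−15)=-135≡21 → V
W(22): 15·(22−15)=105≡1 → B
N(13): 15·(13−15)=-30≡22 → W
C(2): 15·(2−15)=-195≡13 → N
Z(25): 15·(25−15)=150≡20 → U
Q(16): 15·(16−15)=15 → P
X(23): 15·(23−15)=120≡16 → Q

VBWNUPQ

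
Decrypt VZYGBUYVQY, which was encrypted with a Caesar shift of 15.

GKJRMFJGBJ

V(21): 21−15=6 → G
Z(25): 25−15=10 → K
Y(24): 24−15=9 → J
G(6): 6−15=-9≡17 → R
B(1): 1−15=-14≡12 → M
U(20): 20−15=5 → F
Y(24): 24−15=9 → J
V(21): 21−15=6 → G
Q(16): 16−15=1 → B
Y(24): 24−15=9 → J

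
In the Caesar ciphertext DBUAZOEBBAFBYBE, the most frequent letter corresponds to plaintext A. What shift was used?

The most frequent ciphertext letter is B (appears 5 times).
B is position 1; A is position 0.
Shift = 1.

1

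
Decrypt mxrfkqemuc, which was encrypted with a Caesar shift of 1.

m(12): 12−1=11 → l
x(23): 23−1=22 → w
r(17): 17−1=16 → q
f(5): 5−1=4 → e
k(10): 10−1=9 → j
q(16): 16−1=15 → p
e(4): 4−1=3 → d
m(12): 12−1=11 → l
u(20): 20−1=19 → t
c(2): 2−1=1 → b

lwqejpdltb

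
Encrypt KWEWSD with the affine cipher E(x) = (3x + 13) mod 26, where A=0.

RBZBPW

K(10): 3·10+13=43≡17 → R
W(22): 3·22+13=79≡1 → B
E(4): 3·4+13=25 → Z
W(22): 3·22+13=79≡1 → B
S(18): 3·18+13=67≡15 → P
D(3): 3·3+13=22 → W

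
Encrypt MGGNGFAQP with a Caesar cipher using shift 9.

M(12): 12+9=21 → V
G(6): 6+9=15 → P
G(6): 6+9=15 → P
N(13): 13+9=22 → W
G(6): 6+9=15 → P
F(5): 5+9=14 → O
A(0): 0+9=9 → J
Q(16): 16+9=25 → Z
P(15): 15+9=24 → Y

VPPWPOJZY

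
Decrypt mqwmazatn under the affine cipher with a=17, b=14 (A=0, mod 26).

gucgqtqld

The inverse of 17 mod 26 is 23, since 17·23=391≡1. Apply D(y)=23·(y−14) mod 26:
m(12): 23·(12−14)=-46≡6 → g
q(16): 23·(16−14)=46≡20 → u
w(22): 23·(22−14)=184≡2 → c
m(12): 23·(12−14)=-46≡6 → g
a(0): 23·(0−14)=-322≡16 → q
z(25): 23·(25−14)=253≡19 → t
a(0): 23·(0−14)=-322≡16 → q
t(19): 23·(19−14)=115≡11 → l
n(13): 23·(13−14)=-23≡3 → d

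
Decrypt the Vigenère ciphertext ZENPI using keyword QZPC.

JFYNS

Repeat the key across the ciphertext: QZPCQ
Z(25)−Q(16): 9 → J
E(4)−Z(25): -21≡5 → F
N(13)−P(15): -2≡24 → Y
P(15)−C(2): 13 → N
I(8)−Q(16): -8≡18 → S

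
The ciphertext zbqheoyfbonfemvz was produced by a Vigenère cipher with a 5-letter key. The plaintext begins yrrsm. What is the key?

bkzps

Subtract each crib letter from the matching ciphertext letter (mod 26):
z(25)−y(24)=1 → b
b(1)−r(17)=-16≡10 → k
q(16)−r(17)=-1≡25 → z
h(7)−s(18)=-11≡15 → p
e(4)−m(12)=-8≡18 → s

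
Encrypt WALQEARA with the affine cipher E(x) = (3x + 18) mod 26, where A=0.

W(22): 3·22+18=84≡6 → G
A(0): 3·0+18=18 → S
L(11): 3·11+18=51≡25 → Z
Q(16): 3·16+18=66≡14 → O
E(4): 3·4+18=30≡4 → E
A(0): 3·0+18=18 → S
R(17): 3·17+18=69≡17 → R
A(0): 3·0+18=18 → S

GSZOESRS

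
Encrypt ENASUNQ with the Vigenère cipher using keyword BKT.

Repeat the key across the message: BKTBKTB
E(4)+B(1): 5 → F
N(13)+K(10): 23 → X
A(0)+T(19): 19 → T
S(18)+B(1): 19 → T
U(20)+K(10): 30≡4 → E
N(13)+T(19): 32≡6 → G
Q(16)+B(1): 17 → R

FXTTEGR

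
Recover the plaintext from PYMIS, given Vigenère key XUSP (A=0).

Repeat the key across the ciphertext: XUSPX
P(15)−X(23): -8≡18 → S
Y(24)−U(20): 4 → E
M(12)−S(18): -6≡20 → U
I(8)−P(15): -7≡19 → T
S(18)−X(23): -5≡21 → V

SEUTV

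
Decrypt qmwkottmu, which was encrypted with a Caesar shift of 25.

q(16): 16−25=-9≡17 → r
m(12): 12−25=-13≡13 → n
w(22): 22−25=-3≡23 → x
k(10): 10−25=-15≡11 → l
o(14): 14−25=-11≡15 → p
t(19): 19−25=-6≡20 → u
t(19): 19−25=-6≡20 → u
m(12): 12−25=-13≡13 → n
u(20): 20−25=-5≡21 → v

rnxlpuunv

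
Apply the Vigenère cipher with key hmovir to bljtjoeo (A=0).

Repeat the key across the message: hmovirhm
b(1)+h(7): 8 → i
l(11)+m(12): 23 → x
j(9)+o(14): 23 → x
t(19)+v(21): 40≡14 → o
j(9)+i(8): 17 → r
o(14)+r(17): 31≡5 → f
e(4)+h(7): 11 → l
o(14)+m(12): 26≡0 → a

ixxorfla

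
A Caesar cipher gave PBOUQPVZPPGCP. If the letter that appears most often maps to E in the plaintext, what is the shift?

11

The most frequent ciphertext letter is P (appears 5 times).
P is position 15; E is position 4.
Shift = 11.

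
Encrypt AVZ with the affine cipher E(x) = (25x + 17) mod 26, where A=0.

A(0): 25·0+17=17 → R
V(21): 25·21+17=542≡22 → W
Z(25): 25·25+17=642≡18 → S

RWS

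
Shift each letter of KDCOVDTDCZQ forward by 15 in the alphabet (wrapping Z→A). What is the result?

ZSRDKSISROF

K(10): 10+15=25 → Z
D(3): 3+15=18 → S
C(2): 2+15=17 → R
O(14): 14+15=29≡3 → D
V(21): 21+15=36≡10 → K
D(3): 3+15=18 → S
T(19): 19+15=34≡8 → I
D(3): 3+15=18 → S
C(2): 2+15=17 → R
Z(25): 25+15=40≡14 → O
Q(16): 16+15=31≡5 → F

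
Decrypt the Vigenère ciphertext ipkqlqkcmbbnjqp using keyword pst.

Repeat the key across the ciphertext: pstpstpstpstpst
i(8)−p(15): -7≡19 → t
p(15)−s(18): -3≡23 → x
k(10)−t(19): -9≡17 → r
q(16)−p(15): 1 → b
l(11)−s(18): -7≡19 → t
q(16)−t(19): -3≡23 → x
k(10)−p(15): -5≡21 → v
c(2)−s(18): -16≡10 → k
m(12)−t(19): -7≡19 → t
b(1)−p(15): -14≡12 → m
b(1)−s(18): -17≡9 → j
n(13)−t(19): -6≡20 → u
j(9)−p(15): -6≡20 → u
q(16)−s(18): -2≡24 → y
p(15)−t(19): -4≡22 → w

txrbtxvktmjuuyw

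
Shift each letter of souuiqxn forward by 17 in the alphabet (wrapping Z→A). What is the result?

s(18): 18+17=35≡9 → j
o(14): 14+17=31≡5 → f
u(20): 20+17=37≡11 → l
u(20): 20+17=37≡11 → l
i(8): 8+17=25 → z
q(16): 16+17=33≡7 → h
x(23): 23+17=40≡14 → o
n(13): 13+17=30≡4 → e

jfllzhoe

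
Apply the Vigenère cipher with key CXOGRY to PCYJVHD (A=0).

Repeat the key across the message: CXOGRYC
P(15)+C(2): 17 → R
C(2)+X(23): 25 → Z
Y(24)+O(14): 38≡12 → M
J(9)+G(6): 15 → P
V(21)+R(17): 38≡12 → M
H(7)+Y(24): 31≡5 → F
D(3)+C(2): 5 → F

RZMPMFF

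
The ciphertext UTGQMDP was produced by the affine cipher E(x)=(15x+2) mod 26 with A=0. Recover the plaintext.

The inverse of 15 mod 26 is 7, since 15·7=105≡1. Apply D(y)=7·(y−2) mod 26:
U(20): 7·(20−2)=126≡22 → W
T(19): 7·(19−2)=119≡15 → P
G(6): 7·(6−2)=28≡2 → C
Q(16): 7·(16−2)=98≡20 → U
M(12): 7·(12−2)=70≡18 → S
D(3): 7·(3−2)=7 → H
P(15): 7·(15−2)=91≡13 → N

WPCUSHN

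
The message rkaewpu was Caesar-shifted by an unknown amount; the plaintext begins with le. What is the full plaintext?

leuyqjo

From the crib: r(17)−l(11)=6, so the shift is 6.
Subtract 6 from each ciphertext letter:
r(17): 17−6=11 → l
k(10): 10−6=4 → e
a(0): 0−6=-6≡20 → u
e(4): 4−6=-2≡24 → y
w(22): 22−6=16 → q
p(15): 15−6=9 → j
u(20): 20−6=14 → o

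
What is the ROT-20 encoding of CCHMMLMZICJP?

WWBGGFGTCWDJ

C(2): 2+20=22 → W
C(2): 2+20=22 → W
H(7): 7+20=27≡1 → B
M(12): 12+20=32≡6 → G
M(12): 12+20=32≡6 → G
L(11): 11+20=31≡5 → F
M(12): 12+20=32≡6 → G
Z(25): 25+20=45≡19 → T
I(8): 8+20=28≡2 → C
C(2): 2+20=22 → W
J(9): 9+20=29≡3 → D
P(15): 15+20=35≡9 → J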